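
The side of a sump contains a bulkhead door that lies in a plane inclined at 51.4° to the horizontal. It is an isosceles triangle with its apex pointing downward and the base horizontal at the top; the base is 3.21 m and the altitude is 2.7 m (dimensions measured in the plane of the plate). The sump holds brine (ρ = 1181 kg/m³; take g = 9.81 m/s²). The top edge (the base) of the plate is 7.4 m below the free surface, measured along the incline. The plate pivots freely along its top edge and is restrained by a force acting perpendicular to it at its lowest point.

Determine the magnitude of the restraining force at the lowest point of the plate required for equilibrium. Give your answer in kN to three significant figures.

γ = ρg = 1181 × 9.81 / 1000 = 11.58561 kN/m³.
Let θ = 51.4° be the plate's angle to the horizontal; measure y along the incline from where the plane meets the free surface. Vertical depth h = y·sinθ with sinθ = 0.781520.
With the apex down, the centroid sits h/3 = 2.7/3 = 0.9 m below the base (the top edge), so y_c = 7.4 + 0.9 = 8.3 m and h_c = 8.3 × 0.781520 = 6.48662 m.
A = ½ × 3.21 × 2.7 = 4.3335 m².
Resultant F = γ·h_c·A = 11.58561 × 6.48662 × 4.3335 = 325.669 kN.
I_c = b·h³/36 = 3.21 × 2.7³/36 = 1.75507 m⁴.
Centre of pressure: y_p = y_c + I_c/(y_c·A) = 8.3 + 1.75507/(8.3 × 4.3335) = 8.3 + 0.0487953 = 8.3488 m along the plane.
The resultant acts 0.9 + 0.0487953 = 0.948795 m (along the plate) below the hinge at the top edge, so the moment about the hinge is M = F × 0.948795 = 325.669 × 0.948795 = 308.993 kN·m.
A normal force at the bottom, 2.7 m from the hinge, must supply this moment: P = 308.993/2.7 = 114.442 kN.

P ≈ 114 kN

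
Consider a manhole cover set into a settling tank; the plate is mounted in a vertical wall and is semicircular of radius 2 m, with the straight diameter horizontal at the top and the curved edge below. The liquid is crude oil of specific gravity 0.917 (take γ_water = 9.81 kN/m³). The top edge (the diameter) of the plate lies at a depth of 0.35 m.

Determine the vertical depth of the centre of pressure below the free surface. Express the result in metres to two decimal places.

γ = 0.917 × 9.81 = 8.99577 kN/m³.
The centroid of a semicircle lies 4r/(3π) = 0.848826 m from the diameter, here below the top edge, so the centroid depth is h_c = 0.35 + 0.848826 = 1.19883 m.
A = πr²/2 = π × 2²/2 = 6.28319 m².
Resultant F = γ·h_c·A = 8.99577 × 1.19883 × 6.28319 = 67.7604 kN.
I_c = (π/8 − 8/(9π))·r⁴ = 0.109757 × 2⁴ = 1.75611 m⁴.
Centre of pressure: y_p = y_c + I_c/(y_c·A) = 1.19883 + 1.75611/(1.19883 × 6.28319) = 1.19883 + 0.233138 = 1.43197 m along the plane.

h_p = 1.43 m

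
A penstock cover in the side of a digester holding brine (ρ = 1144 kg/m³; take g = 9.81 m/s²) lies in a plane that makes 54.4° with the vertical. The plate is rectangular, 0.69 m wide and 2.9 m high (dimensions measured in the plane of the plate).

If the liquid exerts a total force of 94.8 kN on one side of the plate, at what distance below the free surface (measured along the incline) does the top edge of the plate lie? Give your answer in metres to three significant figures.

y_top ≈ 5.80 m

γ = ρg = 1144 × 9.81 / 1000 = 11.22264 kN/m³.
A = 0.69 × 2.9 = 2.001 m².
From F = γ·h_c·A, the centroid depth is h_c = 94.8/(11.22264 × 2.001) = 4.22149 m.
The plate makes 54.4° with the vertical, i.e. θ = 90° − 54.4° = 35.6° to the horizontal. Measuring y along the incline from the free-surface line, vertical depth h = y·sinθ with sinθ = 0.582123.
Along the incline, y_c = h_c/sinθ = 4.22149/0.582123 = 7.25189 m.
The centroid lies 2.9/2 = 1.45 m below the top edge, so the top edge sits at y_top = 7.25189 − 1.45 = 5.80189 m along the incline.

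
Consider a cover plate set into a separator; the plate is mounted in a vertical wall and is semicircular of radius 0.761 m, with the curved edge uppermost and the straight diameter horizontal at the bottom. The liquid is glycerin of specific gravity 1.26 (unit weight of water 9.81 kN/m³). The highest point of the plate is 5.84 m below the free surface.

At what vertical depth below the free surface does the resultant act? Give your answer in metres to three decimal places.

γ = 1.26 × 9.81 = 12.3606 kN/m³.
The centroid lies 4r/(3π) = 0.322978 m above the diameter, so r − 4r/(3π) = 0.761 − 0.322978 = 0.438022 m below the topmost point, so the centroid depth is h_c = 5.84 + 0.438022 = 6.27802 m.
A = πr²/2 = π × 0.761²/2 = 0.909681 m².
Resultant F = γ·h_c·A = 12.3606 × 6.27802 × 0.909681 = 70.5913 kN.
I_c = (π/8 − 8/(9π))·r⁴ = 0.109757 × 0.761⁴ = 0.0368104 m⁴.
Centre of pressure: y_p = y_c + I_c/(y_c·A) = 6.27802 + 0.0368104/(6.27802 × 0.909681) = 6.27802 + 0.00644553 = 6.28447 m along the plane.

h_p = 6.284 m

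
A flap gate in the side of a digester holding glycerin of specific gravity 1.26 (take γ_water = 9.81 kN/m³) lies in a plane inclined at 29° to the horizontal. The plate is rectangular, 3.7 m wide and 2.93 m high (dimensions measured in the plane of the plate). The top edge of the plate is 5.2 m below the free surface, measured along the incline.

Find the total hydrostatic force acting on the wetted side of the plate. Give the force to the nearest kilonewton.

F ≈ 433 kN

γ = 1.26 × 9.81 = 12.3606 kN/m³.
Let θ = 29° be the plate's angle to the horizontal; measure y along the incline from where the plane meets the free surface. Vertical depth h = y·sinθ with sinθ = 0.484810.
The centroid lies 2.93/2 = 1.465 m below the top edge, so y_c = 5.2 + 1.465 = 6.665 m and h_c = 6.665 × 0.484810 = 3.23126 m.
A = 3.7 × 2.93 = 10.841 m².
Resultant F = γ·h_c·A = 12.3606 × 3.23126 × 10.841 = 432.993 kN.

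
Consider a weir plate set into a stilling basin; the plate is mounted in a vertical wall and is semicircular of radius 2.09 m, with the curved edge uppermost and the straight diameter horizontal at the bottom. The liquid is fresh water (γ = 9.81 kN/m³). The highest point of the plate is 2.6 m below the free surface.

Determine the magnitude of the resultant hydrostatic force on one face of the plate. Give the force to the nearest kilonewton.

γ = 9.81 kN/m³.
The centroid lies 4r/(3π) = 0.887024 m above the diameter, so r − 4r/(3π) = 2.09 − 0.887024 = 1.20298 m below the topmost point, so the centroid depth is h_c = 2.6 + 1.20298 = 3.80298 m.
A = πr²/2 = π × 2.09²/2 = 6.8614 m².
Resultant F = γ·h_c·A = 9.81 × 3.80298 × 6.8614 = 255.98 kN.

F ≈ 256 kN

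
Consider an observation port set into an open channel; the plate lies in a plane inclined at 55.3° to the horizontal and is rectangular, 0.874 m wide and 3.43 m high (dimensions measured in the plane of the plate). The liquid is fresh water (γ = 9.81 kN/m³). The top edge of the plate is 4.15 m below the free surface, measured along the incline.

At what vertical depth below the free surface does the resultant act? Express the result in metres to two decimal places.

γ = 9.81 kN/m³.
Let θ = 55.3° be the plate's angle to the horizontal; measure y along the incline from where the plane meets the free surface. Vertical depth h = y·sinθ with sinθ = 0.822144.
The centroid lies 3.43/2 = 1.715 m below the top edge, so y_c = 4.15 + 1.715 = 5.865 m and h_c = 5.865 × 0.822144 = 4.82187 m.
A = 0.874 × 3.43 = 2.99782 m².
Resultant F = γ·h_c·A = 9.81 × 4.82187 × 2.99782 = 141.805 kN.
I_c = b·h³/12 = 0.874 × 3.43³/12 = 2.93909 m⁴.
Centre of pressure: y_p = y_c + I_c/(y_c·A) = 5.865 + 2.93909/(5.865 × 2.99782) = 5.865 + 0.167163 = 6.03216 m along the plane.
Vertically, h_p = y_p·sinθ = 6.03216 × 0.822144 = 4.9593 m.

h_p = 4.96 m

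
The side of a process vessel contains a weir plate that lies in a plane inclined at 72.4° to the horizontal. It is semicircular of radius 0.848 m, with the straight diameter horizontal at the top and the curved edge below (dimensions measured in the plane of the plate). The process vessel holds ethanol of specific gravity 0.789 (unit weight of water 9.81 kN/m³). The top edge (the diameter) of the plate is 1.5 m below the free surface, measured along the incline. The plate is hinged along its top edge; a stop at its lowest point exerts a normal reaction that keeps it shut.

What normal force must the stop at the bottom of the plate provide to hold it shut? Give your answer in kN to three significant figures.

P ≈ 7.07 kN

γ = 0.789 × 9.81 = 7.74009 kN/m³.
Let θ = 72.4° be the plate's angle to the horizontal; measure y along the incline from where the plane meets the free surface. Vertical depth h = y·sinθ with sinθ = 0.953191.
The centroid of a semicircle lies 4r/(3π) = 0.359902 m from the diameter, here below the top edge, so y_c = 1.5 + 0.359902 = 1.8599 m and h_c = 1.8599 × 0.953191 = 1.77284 m.
A = πr²/2 = π × 0.848²/2 = 1.12957 m².
Resultant F = γ·h_c·A = 7.74009 × 1.77284 × 1.12957 = 15.4999 kN.
I_c = (π/8 − 8/(9π))·r⁴ = 0.109757 × 0.848⁴ = 0.0567565 m⁴.
Centre of pressure: y_p = y_c + I_c/(y_c·A) = 1.8599 + 0.0567565/(1.8599 × 1.12957) = 1.8599 + 0.0270155 = 1.88692 m along the plane.
The resultant acts 0.359902 + 0.0270155 = 0.386918 m (along the plate) below the hinge at the top edge, so the moment about the hinge is M = F × 0.386918 = 15.4999 × 0.386918 = 5.99719 kN·m.
A normal force at the bottom, 0.848 m from the hinge, must supply this moment: P = 5.99719/0.848 = 7.07216 kN.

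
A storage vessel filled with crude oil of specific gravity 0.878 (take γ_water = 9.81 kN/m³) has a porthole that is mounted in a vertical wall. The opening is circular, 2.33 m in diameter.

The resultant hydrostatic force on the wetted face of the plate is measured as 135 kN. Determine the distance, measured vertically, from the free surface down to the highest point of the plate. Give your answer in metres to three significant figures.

d_top ≈ 2.51 m

γ = 0.878 × 9.81 = 8.61318 kN/m³.
A = π(1.165)² = 4.26385 m².
From F = γ·h_c·A, the centroid depth is h_c = 135/(8.61318 × 4.26385) = 3.67594 m.
The centroid is at the centre, 1.165 m below the top of the plate, so the highest point sits at h_top = 3.67594 − 1.165 = 2.51094 m below the surface.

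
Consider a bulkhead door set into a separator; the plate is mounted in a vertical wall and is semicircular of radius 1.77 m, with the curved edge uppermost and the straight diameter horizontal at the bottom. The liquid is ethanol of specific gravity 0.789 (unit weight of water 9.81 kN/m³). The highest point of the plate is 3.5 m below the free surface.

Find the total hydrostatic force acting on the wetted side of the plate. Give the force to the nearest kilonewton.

F ≈ 172 kN

γ = 0.789 × 9.81 = 7.74009 kN/m³.
The centroid lies 4r/(3π) = 0.751211 m above the diameter, so r − 4r/(3π) = 1.77 − 0.751211 = 1.01879 m below the topmost point, so the centroid depth is h_c = 3.5 + 1.01879 = 4.51879 m.
A = πr²/2 = π × 1.77²/2 = 4.92115 m².
Resultant F = γ·h_c·A = 7.74009 × 4.51879 × 4.92115 = 172.121 kN.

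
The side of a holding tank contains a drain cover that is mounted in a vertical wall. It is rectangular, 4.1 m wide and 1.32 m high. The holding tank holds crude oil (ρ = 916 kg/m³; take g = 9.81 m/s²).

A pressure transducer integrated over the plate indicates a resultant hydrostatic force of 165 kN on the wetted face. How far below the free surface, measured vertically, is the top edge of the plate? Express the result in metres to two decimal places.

γ = ρg = 916 × 9.81 / 1000 = 8.98596 kN/m³.
A = 4.1 × 1.32 = 5.412 m².
From F = γ·h_c·A, the centroid depth is h_c = 165/(8.98596 × 5.412) = 3.39283 m.
The centroid lies 1.32/2 = 0.66 m below the top edge, so the top edge sits at h_top = 3.39283 − 0.66 = 2.73283 m below the surface.

d_top ≈ 2.73 m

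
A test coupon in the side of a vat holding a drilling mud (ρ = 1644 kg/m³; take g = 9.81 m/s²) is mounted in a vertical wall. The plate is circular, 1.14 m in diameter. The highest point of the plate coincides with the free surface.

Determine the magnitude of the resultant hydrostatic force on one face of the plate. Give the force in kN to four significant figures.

γ = ρg = 1644 × 9.81 / 1000 = 16.12764 kN/m³.
The centroid is at the centre, 0.57 m below the top of the plate, so the centroid depth is h_c = 0.57 m.
A = π(0.57)² = 1.0207 m².
Resultant F = γ·h_c·A = 16.12764 × 0.57 × 1.0207 = 9.38304 kN.

F ≈ 9.383 kN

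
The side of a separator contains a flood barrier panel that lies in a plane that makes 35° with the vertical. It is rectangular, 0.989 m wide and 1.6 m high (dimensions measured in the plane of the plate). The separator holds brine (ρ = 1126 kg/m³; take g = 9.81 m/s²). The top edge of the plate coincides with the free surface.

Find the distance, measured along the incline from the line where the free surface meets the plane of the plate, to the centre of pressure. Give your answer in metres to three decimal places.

y_p = 1.067 m

γ = ρg = 1126 × 9.81 / 1000 = 11.04606 kN/m³.
The plate makes 35° with the vertical, i.e. θ = 90° − 35° = 55° to the horizontal. Measuring y along the incline from the free-surface line, vertical depth h = y·sinθ with sinθ = 0.819152.
The centroid lies 1.6/2 = 0.8 m below the top edge, so y_c = 0.8 m and h_c = 0.8 × 0.819152 = 0.655322 m.
A = 0.989 × 1.6 = 1.5824 m².
Resultant F = γ·h_c·A = 11.04606 × 0.655322 × 1.5824 = 11.4546 kN.
I_c = b·h³/12 = 0.989 × 1.6³/12 = 0.337579 m⁴.
Centre of pressure: y_p = y_c + I_c/(y_c·A) = 0.8 + 0.337579/(0.8 × 1.5824) = 0.8 + 0.266667 = 1.06667 m along the plane.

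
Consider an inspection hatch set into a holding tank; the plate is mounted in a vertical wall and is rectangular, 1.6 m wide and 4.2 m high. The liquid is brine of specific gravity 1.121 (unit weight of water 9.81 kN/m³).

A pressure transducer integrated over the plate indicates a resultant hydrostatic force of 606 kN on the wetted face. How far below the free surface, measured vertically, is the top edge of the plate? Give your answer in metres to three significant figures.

d_top ≈ 6.10 m

γ = 1.121 × 9.81 = 10.99701 kN/m³.
A = 1.6 × 4.2 = 6.72 m².
From F = γ·h_c·A, the centroid depth is h_c = 606/(10.99701 × 6.72) = 8.20028 m.
The centroid lies 4.2/2 = 2.1 m below the top edge, so the top edge sits at h_top = 8.20028 − 2.1 = 6.10028 m below the surface.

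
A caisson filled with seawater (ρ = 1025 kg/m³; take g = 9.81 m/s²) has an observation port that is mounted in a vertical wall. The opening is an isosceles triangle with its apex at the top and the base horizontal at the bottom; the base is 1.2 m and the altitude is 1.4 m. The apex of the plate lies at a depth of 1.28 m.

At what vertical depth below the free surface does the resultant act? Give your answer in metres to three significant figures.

h_p = 2.26 m

γ = ρg = 1025 × 9.81 / 1000 = 10.05525 kN/m³.
With the apex up, the centroid sits 2h/3 = 2 × 1.4/3 = 0.933333 m below the apex, so the centroid depth is h_c = 1.28 + 0.933333 = 2.21333 m.
A = ½ × 1.2 × 1.4 = 0.84 m².
Resultant F = γ·h_c·A = 10.05525 × 2.21333 × 0.84 = 18.6947 kN.
I_c = b·h³/36 = 1.2 × 1.4³/36 = 0.0914667 m⁴.
Centre of pressure: y_p = y_c + I_c/(y_c·A) = 2.21333 + 0.0914667/(2.21333 × 0.84) = 2.21333 + 0.0491969 = 2.26253 m along the plane.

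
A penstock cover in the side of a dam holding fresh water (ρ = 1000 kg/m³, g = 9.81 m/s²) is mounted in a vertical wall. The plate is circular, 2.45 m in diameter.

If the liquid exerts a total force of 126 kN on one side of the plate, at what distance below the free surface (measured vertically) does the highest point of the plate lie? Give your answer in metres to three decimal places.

d_top ≈ 1.499 m

γ = ρg = 1000 × 9.81 = 9810 N/m³ = 9.81 kN/m³.
A = π(1.225)² = 4.71435 m².
From F = γ·h_c·A, the centroid depth is h_c = 126/(9.81 × 4.71435) = 2.72446 m.
The centroid is at the centre, 1.225 m below the top of the plate, so the highest point sits at h_top = 2.72446 − 1.225 = 1.49946 m below the surface.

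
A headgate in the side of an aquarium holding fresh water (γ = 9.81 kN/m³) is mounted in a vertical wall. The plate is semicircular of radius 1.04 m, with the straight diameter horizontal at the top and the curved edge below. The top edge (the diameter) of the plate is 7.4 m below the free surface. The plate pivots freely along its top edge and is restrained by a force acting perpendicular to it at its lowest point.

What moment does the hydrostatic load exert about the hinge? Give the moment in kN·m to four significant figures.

γ = 9.81 kN/m³.
The centroid of a semicircle lies 4r/(3π) = 0.44139 m from the diameter, here below the top edge, so the centroid depth is h_c = 7.4 + 0.44139 = 7.84139 m.
A = πr²/2 = π × 1.04²/2 = 1.69897 m².
Resultant F = γ·h_c·A = 9.81 × 7.84139 × 1.69897 = 130.692 kN.
I_c = (π/8 − 8/(9π))·r⁴ = 0.109757 × 1.04⁴ = 0.1284 m⁴.
Centre of pressure: y_p = y_c + I_c/(y_c·A) = 7.84139 + 0.1284/(7.84139 × 1.69897) = 7.84139 + 0.00963799 = 7.85103 m along the plane.
The resultant acts 0.44139 + 0.00963799 = 0.451028 m (along the plate) below the hinge at the top edge, so the moment about the hinge is M = F × 0.451028 = 130.692 × 0.451028 = 58.9458 kN·m.

M ≈ 58.95 kN·m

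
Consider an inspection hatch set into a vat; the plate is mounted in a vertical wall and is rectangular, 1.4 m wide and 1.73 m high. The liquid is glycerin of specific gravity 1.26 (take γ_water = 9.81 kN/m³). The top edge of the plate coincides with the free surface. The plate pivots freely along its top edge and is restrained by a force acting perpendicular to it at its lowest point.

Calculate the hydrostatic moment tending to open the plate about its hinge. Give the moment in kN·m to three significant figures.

γ = 1.26 × 9.81 = 12.3606 kN/m³.
The centroid lies 1.73/2 = 0.865 m below the top edge, so the centroid depth is h_c = 0.865 m.
A = 1.4 × 1.73 = 2.422 m².
Resultant F = γ·h_c·A = 12.3606 × 0.865 × 2.422 = 25.8958 kN.
I_c = b·h³/12 = 1.4 × 1.73³/12 = 0.604067 m⁴.
Centre of pressure: y_p = y_c + I_c/(y_c·A) = 0.865 + 0.604067/(0.865 × 2.422) = 0.865 + 0.288333 = 1.15333 m along the plane.
The resultant acts 0.865 + 0.288333 = 1.15333 m (along the plate) below the hinge at the top edge, so the moment about the hinge is M = F × 1.15333 = 25.8958 × 1.15333 = 29.8664 kN·m.

M ≈ 29.9 kN·m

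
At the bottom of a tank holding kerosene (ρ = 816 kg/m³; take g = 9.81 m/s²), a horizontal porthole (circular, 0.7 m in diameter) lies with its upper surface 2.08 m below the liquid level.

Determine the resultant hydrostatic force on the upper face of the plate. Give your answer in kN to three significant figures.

F ≈ 6.41 kN

γ = ρg = 816 × 9.81 / 1000 = 8.00496 kN/m³.
The plate is horizontal, so pressure is uniform at p = γ·h = 8.00496 × 2.08 = 16.6503 kN/m².
A = π(0.35)² = 0.384845 m².
F = p·A = 16.6503 × 0.384845 = 6.40778 kN.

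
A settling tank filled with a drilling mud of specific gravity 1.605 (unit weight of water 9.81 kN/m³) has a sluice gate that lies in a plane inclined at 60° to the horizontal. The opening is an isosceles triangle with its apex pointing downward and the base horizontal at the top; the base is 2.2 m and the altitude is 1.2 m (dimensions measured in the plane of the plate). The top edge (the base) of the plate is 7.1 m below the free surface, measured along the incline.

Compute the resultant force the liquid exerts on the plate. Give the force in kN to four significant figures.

F ≈ 135.0 kN

γ = 1.605 × 9.81 = 15.74505 kN/m³.
Let θ = 60° be the plate's angle to the horizontal; measure y along the incline from where the plane meets the free surface. Vertical depth h = y·sinθ with sinθ = 0.866025.
With the apex down, the centroid sits h/3 = 1.2/3 = 0.4 m below the base (the top edge), so y_c = 7.1 + 0.4 = 7.5 m and h_c = 7.5 × 0.866025 = 6.49519 m.
A = ½ × 2.2 × 1.2 = 1.32 m².
Resultant F = γ·h_c·A = 15.74505 × 6.49519 × 1.32 = 134.993 kN.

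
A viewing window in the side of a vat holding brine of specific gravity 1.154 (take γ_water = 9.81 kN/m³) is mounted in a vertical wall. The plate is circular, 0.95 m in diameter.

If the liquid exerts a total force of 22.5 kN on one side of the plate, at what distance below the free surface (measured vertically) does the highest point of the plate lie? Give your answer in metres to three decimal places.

d_top ≈ 2.329 m

γ = 1.154 × 9.81 = 11.32074 kN/m³.
A = π(0.475)² = 0.708822 m².
From F = γ·h_c·A, the centroid depth is h_c = 22.5/(11.32074 × 0.708822) = 2.80395 m.
The centroid is at the centre, 0.475 m below the top of the plate, so the highest point sits at h_top = 2.80395 − 0.475 = 2.32895 m below the surface.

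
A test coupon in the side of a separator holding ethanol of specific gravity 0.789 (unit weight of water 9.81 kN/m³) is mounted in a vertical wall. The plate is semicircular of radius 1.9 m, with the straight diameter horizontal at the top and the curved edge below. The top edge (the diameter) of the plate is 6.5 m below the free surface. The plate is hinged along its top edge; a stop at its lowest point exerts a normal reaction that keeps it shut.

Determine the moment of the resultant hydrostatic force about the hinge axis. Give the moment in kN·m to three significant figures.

γ = 0.789 × 9.81 = 7.74009 kN/m³.
The centroid of a semicircle lies 4r/(3π) = 0.806385 m from the diameter, here below the top edge, so the centroid depth is h_c = 6.5 + 0.806385 = 7.30638 m.
A = πr²/2 = π × 1.9²/2 = 5.67057 m².
Resultant F = γ·h_c·A = 7.74009 × 7.30638 × 5.67057 = 320.682 kN.
I_c = (π/8 − 8/(9π))·r⁴ = 0.109757 × 1.9⁴ = 1.43036 m⁴.
Centre of pressure: y_p = y_c + I_c/(y_c·A) = 7.30638 + 1.43036/(7.30638 × 5.67057) = 7.30638 + 0.0345236 = 7.3409 m along the plane.
The resultant acts 0.806385 + 0.0345236 = 0.840909 m (along the plate) below the hinge at the top edge, so the moment about the hinge is M = F × 0.840909 = 320.682 × 0.840909 = 269.664 kN·m.

M ≈ 270 kN·m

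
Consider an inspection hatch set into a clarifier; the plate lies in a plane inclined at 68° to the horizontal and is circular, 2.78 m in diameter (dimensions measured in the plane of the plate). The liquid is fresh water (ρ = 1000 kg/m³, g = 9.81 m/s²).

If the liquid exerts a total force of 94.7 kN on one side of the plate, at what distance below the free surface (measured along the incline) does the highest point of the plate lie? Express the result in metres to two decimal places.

γ = ρg = 1000 × 9.81 = 9810 N/m³ = 9.81 kN/m³.
A = π(1.39)² = 6.06987 m².
From F = γ·h_c·A, the centroid depth is h_c = 94.7/(9.81 × 6.06987) = 1.59038 m.
Let θ = 68° be the plate's angle to the horizontal; measure y along the incline from where the plane meets the free surface. Vertical depth h = y·sinθ with sinθ = 0.927184.
Along the incline, y_c = h_c/sinθ = 1.59038/0.927184 = 1.71528 m.
The centroid is at the centre, 1.39 m below the top of the plate, so the highest point sits at y_top = 1.71528 − 1.39 = 0.32528 m along the incline.

y_top ≈ 0.33 m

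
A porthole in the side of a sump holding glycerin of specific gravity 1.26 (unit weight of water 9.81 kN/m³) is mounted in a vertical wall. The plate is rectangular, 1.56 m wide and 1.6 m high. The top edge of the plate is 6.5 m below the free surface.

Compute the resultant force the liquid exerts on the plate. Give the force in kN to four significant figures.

F ≈ 225.2 kN

γ = 1.26 × 9.81 = 12.3606 kN/m³.
The centroid lies 1.6/2 = 0.8 m below the top edge, so the centroid depth is h_c = 6.5 + 0.8 = 7.3 m.
A = 1.56 × 1.6 = 2.496 m².
Resultant F = γ·h_c·A = 12.3606 × 7.3 × 2.496 = 225.22 kN.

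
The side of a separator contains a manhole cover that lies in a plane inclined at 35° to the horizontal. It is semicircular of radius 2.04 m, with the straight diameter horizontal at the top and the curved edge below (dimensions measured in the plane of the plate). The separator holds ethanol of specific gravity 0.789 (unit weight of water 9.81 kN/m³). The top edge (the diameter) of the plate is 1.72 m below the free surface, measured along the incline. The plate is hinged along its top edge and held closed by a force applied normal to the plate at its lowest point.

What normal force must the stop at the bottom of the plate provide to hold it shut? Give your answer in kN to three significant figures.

P ≈ 36.0 kN

γ = 0.789 × 9.81 = 7.74009 kN/m³.
Let θ = 35° be the plate's angle to the horizontal; measure y along the incline from where the plane meets the free surface. Vertical depth h = y·sinθ with sinθ = 0.573576.
The centroid of a semicircle lies 4r/(3π) = 0.865803 m from the diameter, here below the top edge, so y_c = 1.72 + 0.865803 = 2.5858 m and h_c = 2.5858 × 0.573576 = 1.48315 m.
A = πr²/2 = π × 2.04²/2 = 6.53703 m².
Resultant F = γ·h_c·A = 7.74009 × 1.48315 × 6.53703 = 75.0432 kN.
I_c = (π/8 − 8/(9π))·r⁴ = 0.109757 × 2.04⁴ = 1.90087 m⁴.
Centre of pressure: y_p = y_c + I_c/(y_c·A) = 2.5858 + 1.90087/(2.5858 × 6.53703) = 2.5858 + 0.112455 = 2.69826 m along the plane.
The resultant acts 0.865803 + 0.112455 = 0.978258 m (along the plate) below the hinge at the top edge, so the moment about the hinge is M = F × 0.978258 = 75.0432 × 0.978258 = 73.4116 kN·m.
A normal force at the bottom, 2.04 m from the hinge, must supply this moment: P = 73.4116/2.04 = 35.9861 kN.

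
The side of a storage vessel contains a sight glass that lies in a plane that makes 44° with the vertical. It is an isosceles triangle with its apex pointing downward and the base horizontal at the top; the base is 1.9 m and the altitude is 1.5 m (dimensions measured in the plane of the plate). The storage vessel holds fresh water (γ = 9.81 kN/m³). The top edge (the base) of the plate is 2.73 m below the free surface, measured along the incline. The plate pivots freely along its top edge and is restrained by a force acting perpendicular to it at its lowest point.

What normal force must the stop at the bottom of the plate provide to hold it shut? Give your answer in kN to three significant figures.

P ≈ 11.7 kN

γ = 9.81 kN/m³.
The plate makes 44° with the vertical, i.e. θ = 90° − 44° = 46° to the horizontal. Measuring y along the incline from the free-surface line, vertical depth h = y·sinθ with sinθ = 0.719340.
With the apex down, the centroid sits h/3 = 1.5/3 = 0.5 m below the base (the top edge), so y_c = 2.73 + 0.5 = 3.23 m and h_c = 3.23 × 0.719340 = 2.32347 m.
A = ½ × 1.9 × 1.5 = 1.425 m².
Resultant F = γ·h_c·A = 9.81 × 2.32347 × 1.425 = 32.4804 kN.
I_c = b·h³/36 = 1.9 × 1.5³/36 = 0.178125 m⁴.
Centre of pressure: y_p = y_c + I_c/(y_c·A) = 3.23 + 0.178125/(3.23 × 1.425) = 3.23 + 0.0386997 = 3.2687 m along the plane.
The resultant acts 0.5 + 0.0386997 = 0.5387 m (along the plate) below the hinge at the top edge, so the moment about the hinge is M = F × 0.5387 = 32.4804 × 0.5387 = 17.4972 kN·m.
A normal force at the bottom, 1.5 m from the hinge, must supply this moment: P = 17.4972/1.5 = 11.6648 kN.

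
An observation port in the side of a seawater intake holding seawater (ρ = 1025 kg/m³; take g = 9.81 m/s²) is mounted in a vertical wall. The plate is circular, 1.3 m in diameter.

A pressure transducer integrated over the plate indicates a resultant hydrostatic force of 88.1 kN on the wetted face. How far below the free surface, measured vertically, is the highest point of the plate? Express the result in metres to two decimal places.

γ = ρg = 1025 × 9.81 / 1000 = 10.05525 kN/m³.
A = π(0.65)² = 1.32732 m².
From F = γ·h_c·A, the centroid depth is h_c = 88.1/(10.05525 × 1.32732) = 6.60096 m.
The centroid is at the centre, 0.65 m below the top of the plate, so the highest point sits at h_top = 6.60096 − 0.65 = 5.95096 m below the surface.

d_top ≈ 5.95 m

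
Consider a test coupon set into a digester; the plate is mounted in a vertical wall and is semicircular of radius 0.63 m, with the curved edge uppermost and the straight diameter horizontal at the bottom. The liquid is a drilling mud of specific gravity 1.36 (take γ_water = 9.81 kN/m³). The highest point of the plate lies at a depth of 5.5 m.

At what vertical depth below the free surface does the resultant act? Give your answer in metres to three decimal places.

h_p = 5.867 m

γ = 1.36 × 9.81 = 13.3416 kN/m³.
The centroid lies 4r/(3π) = 0.26738 m above the diameter, so r − 4r/(3π) = 0.63 − 0.26738 = 0.36262 m below the topmost point, so the centroid depth is h_c = 5.5 + 0.36262 = 5.86262 m.
A = πr²/2 = π × 0.63²/2 = 0.623449 m².
Resultant F = γ·h_c·A = 13.3416 × 5.86262 × 0.623449 = 48.7641 kN.
I_c = (π/8 − 8/(9π))·r⁴ = 0.109757 × 0.63⁴ = 0.01729 m⁴.
Centre of pressure: y_p = y_c + I_c/(y_c·A) = 5.86262 + 0.01729/(5.86262 × 0.623449) = 5.86262 + 0.00473045 = 5.86735 m along the plane.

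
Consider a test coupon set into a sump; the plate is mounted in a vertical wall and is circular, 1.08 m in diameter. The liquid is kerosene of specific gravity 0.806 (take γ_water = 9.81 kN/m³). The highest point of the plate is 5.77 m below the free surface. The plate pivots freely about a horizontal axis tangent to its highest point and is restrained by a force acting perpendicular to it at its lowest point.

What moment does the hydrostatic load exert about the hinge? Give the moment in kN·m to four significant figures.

M ≈ 25.21 kN·m

γ = 0.806 × 9.81 = 7.90686 kN/m³.
The centroid is at the centre, 0.54 m below the top of the plate, so the centroid depth is h_c = 5.77 + 0.54 = 6.31 m.
A = π(0.54)² = 0.916088 m².
Resultant F = γ·h_c·A = 7.90686 × 6.31 × 0.916088 = 45.7057 kN.
I_c = πr⁴/4 = π × 0.54⁴/4 = 0.0667828 m⁴.
Centre of pressure: y_p = y_c + I_c/(y_c·A) = 6.31 + 0.0667828/(6.31 × 0.916088) = 6.31 + 0.0115531 = 6.32155 m along the plane.
The resultant acts 0.54 + 0.0115531 = 0.551553 m (along the plate) below the hinge at the top edge, so the moment about the hinge is M = F × 0.551553 = 45.7057 × 0.551553 = 25.2091 kN·m.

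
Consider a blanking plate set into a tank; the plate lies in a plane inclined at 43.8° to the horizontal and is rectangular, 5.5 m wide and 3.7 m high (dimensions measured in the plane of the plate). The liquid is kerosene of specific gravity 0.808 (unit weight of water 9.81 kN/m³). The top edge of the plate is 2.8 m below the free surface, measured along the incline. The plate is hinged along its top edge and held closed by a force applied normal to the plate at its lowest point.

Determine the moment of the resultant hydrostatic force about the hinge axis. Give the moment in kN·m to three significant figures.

γ = 0.808 × 9.81 = 7.92648 kN/m³.
Let θ = 43.8° be the plate's angle to the horizontal; measure y along the incline from where the plane meets the free surface. Vertical depth h = y·sinθ with sinθ = 0.692143.
The centroid lies 3.7/2 = 1.85 m below the top edge, so y_c = 2.8 + 1.85 = 4.65 m and h_c = 4.65 × 0.692143 = 3.21846 m.
A = 5.5 × 3.7 = 20.35 m².
Resultant F = γ·h_c·A = 7.92648 × 3.21846 × 20.35 = 519.15 kN.
I_c = b·h³/12 = 5.5 × 3.7³/12 = 23.216 m⁴.
Centre of pressure: y_p = y_c + I_c/(y_c·A) = 4.65 + 23.216/(4.65 × 20.35) = 4.65 + 0.245341 = 4.89534 m along the plane.
The resultant acts 1.85 + 0.245341 = 2.09534 m (along the plate) below the hinge at the top edge, so the moment about the hinge is M = F × 2.09534 = 519.15 × 2.09534 = 1087.8 kN·m.

M ≈ 1090 kN·m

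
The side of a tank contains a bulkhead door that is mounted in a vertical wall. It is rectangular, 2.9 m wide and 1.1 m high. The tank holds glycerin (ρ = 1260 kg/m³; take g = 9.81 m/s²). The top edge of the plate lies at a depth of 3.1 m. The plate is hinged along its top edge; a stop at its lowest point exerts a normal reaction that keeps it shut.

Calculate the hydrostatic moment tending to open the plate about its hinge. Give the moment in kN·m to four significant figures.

γ = ρg = 1260 × 9.81 / 1000 = 12.3606 kN/m³.
The centroid lies 1.1/2 = 0.55 m below the top edge, so the centroid depth is h_c = 3.1 + 0.55 = 3.65 m.
A = 2.9 × 1.1 = 3.19 m².
Resultant F = γ·h_c·A = 12.3606 × 3.65 × 3.19 = 143.921 kN.
I_c = b·h³/12 = 2.9 × 1.1³/12 = 0.321658 m⁴.
Centre of pressure: y_p = y_c + I_c/(y_c·A) = 3.65 + 0.321658/(3.65 × 3.19) = 3.65 + 0.0276255 = 3.67763 m along the plane.
The resultant acts 0.55 + 0.0276255 = 0.577626 m (along the plate) below the hinge at the top edge, so the moment about the hinge is M = F × 0.577626 = 143.921 × 0.577626 = 83.1325 kN·m.

M ≈ 83.13 kN·m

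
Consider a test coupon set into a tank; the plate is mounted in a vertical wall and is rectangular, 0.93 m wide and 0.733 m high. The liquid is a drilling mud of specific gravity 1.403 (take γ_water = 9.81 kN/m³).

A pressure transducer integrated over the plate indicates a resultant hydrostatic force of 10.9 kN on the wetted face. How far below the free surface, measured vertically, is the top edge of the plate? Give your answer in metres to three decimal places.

d_top ≈ 0.795 m

γ = 1.403 × 9.81 = 13.76343 kN/m³.
A = 0.93 × 0.733 = 0.68169 m².
From F = γ·h_c·A, the centroid depth is h_c = 10.9/(13.76343 × 0.68169) = 1.16175 m.
The centroid lies 0.733/2 = 0.3665 m below the top edge, so the top edge sits at h_top = 1.16175 − 0.3665 = 0.79525 m below the surface.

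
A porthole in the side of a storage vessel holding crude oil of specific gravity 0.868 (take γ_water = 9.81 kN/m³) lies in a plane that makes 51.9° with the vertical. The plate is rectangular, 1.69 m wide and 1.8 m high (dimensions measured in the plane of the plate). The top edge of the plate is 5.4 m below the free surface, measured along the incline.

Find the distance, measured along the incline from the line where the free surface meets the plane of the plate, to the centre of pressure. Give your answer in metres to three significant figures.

y_p = 6.34 m

γ = 0.868 × 9.81 = 8.51508 kN/m³.
The plate makes 51.9° with the vertical, i.e. θ = 90° − 51.9° = 38.1° to the horizontal. Measuring y along the incline from the free-surface line, vertical depth h = y·sinθ with sinθ = 0.617036.
The centroid lies 1.8/2 = 0.9 m below the top edge, so y_c = 5.4 + 0.9 = 6.3 m and h_c = 6.3 × 0.617036 = 3.88733 m.
A = 1.69 × 1.8 = 3.042 m².
Resultant F = γ·h_c·A = 8.51508 × 3.88733 × 3.042 = 100.693 kN.
I_c = b·h³/12 = 1.69 × 1.8³/12 = 0.82134 m⁴.
Centre of pressure: y_p = y_c + I_c/(y_c·A) = 6.3 + 0.82134/(6.3 × 3.042) = 6.3 + 0.0428571 = 6.34286 m along the plane.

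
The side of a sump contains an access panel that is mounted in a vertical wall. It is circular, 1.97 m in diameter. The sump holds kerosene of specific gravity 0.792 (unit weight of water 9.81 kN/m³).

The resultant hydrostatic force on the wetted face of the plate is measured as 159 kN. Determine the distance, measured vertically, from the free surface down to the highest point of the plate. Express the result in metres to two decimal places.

γ = 0.792 × 9.81 = 7.76952 kN/m³.
A = π(0.985)² = 3.04805 m².
From F = γ·h_c·A, the centroid depth is h_c = 159/(7.76952 × 3.04805) = 6.71399 m.
The centroid is at the centre, 0.985 m below the top of the plate, so the highest point sits at h_top = 6.71399 − 0.985 = 5.72899 m below the surface.

d_top ≈ 5.73 m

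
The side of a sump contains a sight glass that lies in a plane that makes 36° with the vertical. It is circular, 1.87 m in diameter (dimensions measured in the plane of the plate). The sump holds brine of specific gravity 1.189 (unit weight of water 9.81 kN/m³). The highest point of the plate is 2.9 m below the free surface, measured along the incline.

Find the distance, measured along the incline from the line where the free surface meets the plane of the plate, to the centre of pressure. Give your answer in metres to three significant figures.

y_p = 3.89 m

γ = 1.189 × 9.81 = 11.66409 kN/m³.
The plate makes 36° with the vertical, i.e. θ = 90° − 36° = 54° to the horizontal. Measuring y along the incline from the free-surface line, vertical depth h = y·sinθ with sinθ = 0.809017.
The centroid is at the centre, 0.935 m below the top of the plate, so y_c = 2.9 + 0.935 = 3.835 m and h_c = 3.835 × 0.809017 = 3.10258 m.
A = π(0.935)² = 2.74646 m².
Resultant F = γ·h_c·A = 11.66409 × 3.10258 × 2.74646 = 99.391 kN.
I_c = πr⁴/4 = π × 0.935⁴/4 = 0.600256 m⁴.
Centre of pressure: y_p = y_c + I_c/(y_c·A) = 3.835 + 0.600256/(3.835 × 2.74646) = 3.835 + 0.0569899 = 3.89199 m along the plane.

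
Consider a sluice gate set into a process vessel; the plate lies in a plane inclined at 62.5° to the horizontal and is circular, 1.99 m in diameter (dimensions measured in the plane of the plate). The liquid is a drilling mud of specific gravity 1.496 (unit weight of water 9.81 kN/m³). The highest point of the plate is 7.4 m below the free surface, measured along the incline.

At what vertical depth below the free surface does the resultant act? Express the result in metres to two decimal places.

γ = 1.496 × 9.81 = 14.67576 kN/m³.
Let θ = 62.5° be the plate's angle to the horizontal; measure y along the incline from where the plane meets the free surface. Vertical depth h = y·sinθ with sinθ = 0.887011.
The centroid is at the centre, 0.995 m below the top of the plate, so y_c = 7.4 + 0.995 = 8.395 m and h_c = 8.395 × 0.887011 = 7.44646 m.
A = π(0.995)² = 3.11026 m².
Resultant F = γ·h_c·A = 14.67576 × 7.44646 × 3.11026 = 339.897 kN.
I_c = πr⁴/4 = π × 0.995⁴/4 = 0.769808 m⁴.
Centre of pressure: y_p = y_c + I_c/(y_c·A) = 8.395 + 0.769808/(8.395 × 3.11026) = 8.395 + 0.0294825 = 8.42448 m along the plane.
Vertically, h_p = y_p·sinθ = 8.42448 × 0.887011 = 7.47261 m.

h_p = 7.47 m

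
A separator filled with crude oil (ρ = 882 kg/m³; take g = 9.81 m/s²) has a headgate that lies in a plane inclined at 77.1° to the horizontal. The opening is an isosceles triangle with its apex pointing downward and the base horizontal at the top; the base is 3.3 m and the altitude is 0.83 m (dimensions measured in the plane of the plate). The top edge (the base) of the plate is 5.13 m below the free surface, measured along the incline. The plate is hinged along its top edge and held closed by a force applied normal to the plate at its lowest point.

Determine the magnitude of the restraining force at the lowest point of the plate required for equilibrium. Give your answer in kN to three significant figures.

P ≈ 21.3 kN

γ = ρg = 882 × 9.81 / 1000 = 8.65242 kN/m³.
Let θ = 77.1° be the plate's angle to the horizontal; measure y along the incline from where the plane meets the free surface. Vertical depth h = y·sinθ with sinθ = 0.974761.
With the apex down, the centroid sits h/3 = 0.83/3 = 0.276667 m below the base (the top edge), so y_c = 5.13 + 0.276667 = 5.40667 m and h_c = 5.40667 × 0.974761 = 5.27021 m.
A = ½ × 3.3 × 0.83 = 1.3695 m².
Resultant F = γ·h_c·A = 8.65242 × 5.27021 × 1.3695 = 62.4493 kN.
I_c = b·h³/36 = 3.3 × 0.83³/36 = 0.0524138 m⁴.
Centre of pressure: y_p = y_c + I_c/(y_c·A) = 5.40667 + 0.0524138/(5.40667 × 1.3695) = 5.40667 + 0.0070787 = 5.41375 m along the plane.
The resultant acts 0.276667 + 0.0070787 = 0.283746 m (along the plate) below the hinge at the top edge, so the moment about the hinge is M = F × 0.283746 = 62.4493 × 0.283746 = 17.7197 kN·m.
A normal force at the bottom, 0.83 m from the hinge, must supply this moment: P = 17.7197/0.83 = 21.349 kN.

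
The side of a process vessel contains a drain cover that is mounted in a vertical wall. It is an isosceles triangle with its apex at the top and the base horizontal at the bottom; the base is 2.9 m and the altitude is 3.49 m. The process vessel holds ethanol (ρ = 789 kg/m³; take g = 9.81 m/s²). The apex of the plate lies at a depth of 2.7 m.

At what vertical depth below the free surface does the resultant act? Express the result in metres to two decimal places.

h_p = 5.16 m

γ = ρg = 789 × 9.81 / 1000 = 7.74009 kN/m³.
With the apex up, the centroid sits 2h/3 = 2 × 3.49/3 = 2.32667 m below the apex, so the centroid depth is h_c = 2.7 + 2.32667 = 5.02667 m.
A = ½ × 2.9 × 3.49 = 5.0605 m².
Resultant F = γ·h_c·A = 7.74009 × 5.02667 × 5.0605 = 196.888 kN.
I_c = b·h³/36 = 2.9 × 3.49³/36 = 3.4243 m⁴.
Centre of pressure: y_p = y_c + I_c/(y_c·A) = 5.02667 + 3.4243/(5.02667 × 5.0605) = 5.02667 + 0.134616 = 5.16129 m along the plane.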